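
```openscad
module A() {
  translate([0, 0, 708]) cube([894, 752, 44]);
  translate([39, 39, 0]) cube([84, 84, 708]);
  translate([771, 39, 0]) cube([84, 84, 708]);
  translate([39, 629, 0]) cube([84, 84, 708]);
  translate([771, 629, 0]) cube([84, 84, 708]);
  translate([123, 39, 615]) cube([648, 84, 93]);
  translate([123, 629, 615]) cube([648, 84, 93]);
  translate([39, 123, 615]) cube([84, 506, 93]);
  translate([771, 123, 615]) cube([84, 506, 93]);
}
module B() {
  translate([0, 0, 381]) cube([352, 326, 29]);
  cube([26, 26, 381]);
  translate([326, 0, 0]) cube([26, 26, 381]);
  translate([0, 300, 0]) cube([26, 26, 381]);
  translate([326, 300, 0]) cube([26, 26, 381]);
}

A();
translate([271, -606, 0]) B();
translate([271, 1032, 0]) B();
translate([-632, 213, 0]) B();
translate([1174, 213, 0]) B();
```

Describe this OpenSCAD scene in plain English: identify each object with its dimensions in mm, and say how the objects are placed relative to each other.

A is a table: top 894 mm (x) × 752 mm (y), 44 mm thick, upper face at z = 752 mm, on four 84×84 mm square legs, each inset 39 mm from the nearest pair of top edges, running from z = 0 to the bottom of the top. Four apron rails, 84 mm thick and 93 mm tall, run between adjacent legs with their top edges flush with the underside of the top and their outer faces flush with the legs' outer faces.

B is a four-legged stool. The seat is 352×326 mm, 29 mm thick, top at z = 410 mm. It stands on four square legs, each 26×26 mm in cross-section, from z = 0 to the seat underside, each flush with a corner of the seat.

Four stools sit around the table at the −y, +y, −x, +x sides.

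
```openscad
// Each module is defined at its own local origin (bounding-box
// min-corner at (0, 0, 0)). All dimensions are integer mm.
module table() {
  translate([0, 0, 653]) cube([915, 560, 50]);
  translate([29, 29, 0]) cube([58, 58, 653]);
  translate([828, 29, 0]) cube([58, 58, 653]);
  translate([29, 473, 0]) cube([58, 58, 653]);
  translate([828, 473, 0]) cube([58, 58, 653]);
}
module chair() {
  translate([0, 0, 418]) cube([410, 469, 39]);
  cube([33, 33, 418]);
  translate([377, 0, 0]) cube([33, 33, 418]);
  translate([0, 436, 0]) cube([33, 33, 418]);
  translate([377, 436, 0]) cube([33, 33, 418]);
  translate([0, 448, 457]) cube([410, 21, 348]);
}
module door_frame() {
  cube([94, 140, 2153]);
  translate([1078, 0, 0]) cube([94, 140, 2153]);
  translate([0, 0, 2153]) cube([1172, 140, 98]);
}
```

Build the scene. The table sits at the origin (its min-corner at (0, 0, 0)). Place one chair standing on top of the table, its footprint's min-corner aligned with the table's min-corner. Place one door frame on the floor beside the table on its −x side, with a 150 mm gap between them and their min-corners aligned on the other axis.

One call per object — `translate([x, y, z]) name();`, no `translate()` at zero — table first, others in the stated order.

table();
translate([0, 0, 703]) chair();
translate([-1322, 0, 0]) door_frame();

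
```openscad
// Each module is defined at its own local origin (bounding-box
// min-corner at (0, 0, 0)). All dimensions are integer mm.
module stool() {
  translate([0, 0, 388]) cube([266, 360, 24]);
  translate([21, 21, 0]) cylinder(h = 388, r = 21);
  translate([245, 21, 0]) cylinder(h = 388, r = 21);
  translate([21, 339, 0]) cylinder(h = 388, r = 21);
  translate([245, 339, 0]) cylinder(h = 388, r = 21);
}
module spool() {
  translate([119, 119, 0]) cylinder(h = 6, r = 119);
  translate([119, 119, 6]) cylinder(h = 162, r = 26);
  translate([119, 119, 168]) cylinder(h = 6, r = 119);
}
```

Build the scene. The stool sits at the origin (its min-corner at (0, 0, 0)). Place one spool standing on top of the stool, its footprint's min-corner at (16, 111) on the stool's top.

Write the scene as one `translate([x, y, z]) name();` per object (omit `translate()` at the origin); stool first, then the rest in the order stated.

stool();
translate([16, 111, 412]) spool();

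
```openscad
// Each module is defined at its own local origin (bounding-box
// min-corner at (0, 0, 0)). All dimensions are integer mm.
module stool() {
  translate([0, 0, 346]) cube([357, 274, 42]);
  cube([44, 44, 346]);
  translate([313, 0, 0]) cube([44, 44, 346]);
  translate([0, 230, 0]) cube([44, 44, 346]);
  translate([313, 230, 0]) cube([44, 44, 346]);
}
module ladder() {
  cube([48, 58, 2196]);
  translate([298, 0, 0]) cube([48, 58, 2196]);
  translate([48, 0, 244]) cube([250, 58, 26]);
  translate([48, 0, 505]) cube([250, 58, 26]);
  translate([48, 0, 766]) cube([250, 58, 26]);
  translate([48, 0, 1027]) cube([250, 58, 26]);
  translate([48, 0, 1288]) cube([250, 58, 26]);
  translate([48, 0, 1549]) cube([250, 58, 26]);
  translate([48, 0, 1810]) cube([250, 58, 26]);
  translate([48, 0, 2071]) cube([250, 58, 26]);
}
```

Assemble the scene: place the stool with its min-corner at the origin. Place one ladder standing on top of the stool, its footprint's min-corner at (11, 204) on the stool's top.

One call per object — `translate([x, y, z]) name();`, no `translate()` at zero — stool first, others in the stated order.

stool();
translate([11, 204, 388]) ladder();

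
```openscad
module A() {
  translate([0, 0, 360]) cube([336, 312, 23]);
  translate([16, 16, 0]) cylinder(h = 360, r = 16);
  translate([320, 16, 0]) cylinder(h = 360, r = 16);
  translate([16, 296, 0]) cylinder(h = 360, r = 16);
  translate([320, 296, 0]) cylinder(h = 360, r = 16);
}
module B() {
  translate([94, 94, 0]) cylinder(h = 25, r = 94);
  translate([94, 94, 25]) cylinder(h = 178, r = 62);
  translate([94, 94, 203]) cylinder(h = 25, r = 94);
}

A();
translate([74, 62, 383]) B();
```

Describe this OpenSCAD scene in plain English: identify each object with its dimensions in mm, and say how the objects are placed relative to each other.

A is a simple wooden stool: a rectangular seat 336 mm (x) by 312 mm (y), 23 mm thick, top face at z = 383 mm, on four round legs, each 32 mm in diameter. The legs rest on z = 0, each leg's axis is inset half a diameter from the nearest pair of seat edges (so the leg's bounding box is flush with the corner).

B is a spool: two coaxial disc flanges of radius 94 mm and thickness 25 mm, joined by a core cylinder of radius 62 mm and height 178 mm. The lower flange rests on z = 0 and the three cylinders share a vertical axis.

The spool is on top of the stool, centred.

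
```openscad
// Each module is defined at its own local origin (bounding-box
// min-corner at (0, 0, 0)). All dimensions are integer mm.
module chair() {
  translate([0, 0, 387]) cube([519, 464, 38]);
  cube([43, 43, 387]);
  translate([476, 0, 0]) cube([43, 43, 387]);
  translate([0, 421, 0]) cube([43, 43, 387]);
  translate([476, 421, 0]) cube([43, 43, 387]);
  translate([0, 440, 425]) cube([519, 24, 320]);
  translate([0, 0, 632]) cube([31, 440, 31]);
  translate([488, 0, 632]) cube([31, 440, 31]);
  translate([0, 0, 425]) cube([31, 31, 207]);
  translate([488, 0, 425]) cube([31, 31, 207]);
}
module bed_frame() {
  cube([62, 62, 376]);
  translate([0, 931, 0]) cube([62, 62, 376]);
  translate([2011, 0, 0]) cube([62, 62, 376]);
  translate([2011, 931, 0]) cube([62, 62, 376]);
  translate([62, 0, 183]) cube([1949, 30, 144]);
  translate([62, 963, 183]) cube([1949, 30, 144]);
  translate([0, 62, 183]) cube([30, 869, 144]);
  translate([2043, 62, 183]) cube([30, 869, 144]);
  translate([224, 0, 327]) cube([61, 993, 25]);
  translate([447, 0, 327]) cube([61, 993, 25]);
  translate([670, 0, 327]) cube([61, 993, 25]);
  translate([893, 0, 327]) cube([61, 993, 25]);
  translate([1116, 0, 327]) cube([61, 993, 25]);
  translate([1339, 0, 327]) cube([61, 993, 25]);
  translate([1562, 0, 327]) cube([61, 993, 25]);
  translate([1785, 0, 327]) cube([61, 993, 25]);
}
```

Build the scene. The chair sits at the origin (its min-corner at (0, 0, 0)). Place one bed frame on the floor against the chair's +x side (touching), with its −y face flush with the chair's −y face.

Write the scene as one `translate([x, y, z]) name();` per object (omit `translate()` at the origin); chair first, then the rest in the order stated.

chair();
translate([519, 0, 0]) bed_frame();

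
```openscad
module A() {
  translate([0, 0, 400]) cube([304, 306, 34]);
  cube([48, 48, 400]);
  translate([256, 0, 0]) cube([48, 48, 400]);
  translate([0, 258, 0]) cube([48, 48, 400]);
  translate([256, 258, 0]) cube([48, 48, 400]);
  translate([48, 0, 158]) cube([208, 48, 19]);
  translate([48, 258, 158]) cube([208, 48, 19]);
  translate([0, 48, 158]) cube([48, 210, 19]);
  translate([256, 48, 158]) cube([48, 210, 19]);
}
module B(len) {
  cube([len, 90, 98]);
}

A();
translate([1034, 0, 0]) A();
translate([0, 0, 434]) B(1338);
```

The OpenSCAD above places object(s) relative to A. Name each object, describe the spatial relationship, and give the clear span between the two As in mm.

Second stool starts at x = 1034; first ends at x = 304; clear span = 1034 − 304 = 730 mm.

A is a stool. B is a beam. A beam spans the tops of two stools. The clear span between the two stools is 730 mm.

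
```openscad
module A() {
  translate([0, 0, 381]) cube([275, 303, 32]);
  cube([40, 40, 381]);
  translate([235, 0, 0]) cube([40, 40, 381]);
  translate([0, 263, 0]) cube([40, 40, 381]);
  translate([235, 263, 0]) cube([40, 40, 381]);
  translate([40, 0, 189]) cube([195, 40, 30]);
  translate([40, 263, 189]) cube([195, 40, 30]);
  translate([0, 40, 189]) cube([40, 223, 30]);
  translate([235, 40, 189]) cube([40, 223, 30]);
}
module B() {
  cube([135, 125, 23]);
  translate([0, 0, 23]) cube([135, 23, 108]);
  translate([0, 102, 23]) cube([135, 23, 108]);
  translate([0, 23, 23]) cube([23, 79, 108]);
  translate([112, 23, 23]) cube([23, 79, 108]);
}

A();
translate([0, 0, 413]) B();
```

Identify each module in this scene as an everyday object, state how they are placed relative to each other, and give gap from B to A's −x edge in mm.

The open box's min-x is at 0; the stool's min-x is 0; gap = 0 mm.

A is a stool. B is an open box. The open box is on top of the stool. The gap from the open box to the stool's −x edge is 0 mm.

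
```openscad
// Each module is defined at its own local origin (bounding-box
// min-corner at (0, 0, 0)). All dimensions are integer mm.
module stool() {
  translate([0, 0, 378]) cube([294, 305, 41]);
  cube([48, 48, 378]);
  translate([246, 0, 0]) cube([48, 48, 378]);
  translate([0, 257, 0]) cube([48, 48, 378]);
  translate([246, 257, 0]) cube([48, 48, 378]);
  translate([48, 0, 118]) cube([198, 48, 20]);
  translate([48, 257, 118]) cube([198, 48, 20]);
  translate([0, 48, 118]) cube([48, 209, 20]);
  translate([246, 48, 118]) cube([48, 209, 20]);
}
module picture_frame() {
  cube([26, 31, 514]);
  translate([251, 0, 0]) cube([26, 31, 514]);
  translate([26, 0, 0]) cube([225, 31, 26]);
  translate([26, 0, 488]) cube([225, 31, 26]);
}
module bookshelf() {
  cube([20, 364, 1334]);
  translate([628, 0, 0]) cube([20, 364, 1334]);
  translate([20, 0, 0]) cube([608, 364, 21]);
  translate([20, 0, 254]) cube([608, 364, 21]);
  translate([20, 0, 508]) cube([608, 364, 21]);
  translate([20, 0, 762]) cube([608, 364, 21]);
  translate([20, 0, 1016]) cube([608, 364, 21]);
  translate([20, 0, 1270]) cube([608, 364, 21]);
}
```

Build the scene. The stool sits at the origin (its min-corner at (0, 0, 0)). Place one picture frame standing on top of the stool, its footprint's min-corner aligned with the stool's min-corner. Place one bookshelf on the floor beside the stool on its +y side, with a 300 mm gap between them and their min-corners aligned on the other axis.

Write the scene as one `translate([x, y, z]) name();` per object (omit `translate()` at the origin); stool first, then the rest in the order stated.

stool();
translate([0, 0, 419]) picture_frame();
translate([0, 605, 0]) bookshelf();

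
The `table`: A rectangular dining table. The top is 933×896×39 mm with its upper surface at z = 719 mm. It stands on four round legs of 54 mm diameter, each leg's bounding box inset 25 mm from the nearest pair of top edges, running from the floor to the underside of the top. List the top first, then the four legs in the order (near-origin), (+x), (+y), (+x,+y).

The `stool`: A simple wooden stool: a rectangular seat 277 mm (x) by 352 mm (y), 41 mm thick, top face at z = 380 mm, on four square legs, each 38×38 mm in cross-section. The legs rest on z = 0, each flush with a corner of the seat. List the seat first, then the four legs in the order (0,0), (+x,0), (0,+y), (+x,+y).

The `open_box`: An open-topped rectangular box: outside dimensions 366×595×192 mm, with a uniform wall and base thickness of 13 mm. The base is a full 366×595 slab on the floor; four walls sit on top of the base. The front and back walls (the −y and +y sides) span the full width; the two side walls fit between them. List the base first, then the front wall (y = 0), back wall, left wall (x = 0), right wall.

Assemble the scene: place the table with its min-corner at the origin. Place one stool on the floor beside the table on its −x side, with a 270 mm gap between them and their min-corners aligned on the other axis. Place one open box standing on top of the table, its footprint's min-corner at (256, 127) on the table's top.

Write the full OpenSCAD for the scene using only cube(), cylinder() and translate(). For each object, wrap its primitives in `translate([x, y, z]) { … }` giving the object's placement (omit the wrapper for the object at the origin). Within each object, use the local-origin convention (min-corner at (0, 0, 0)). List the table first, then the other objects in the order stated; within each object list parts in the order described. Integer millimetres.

translate([0, 0, 680]) cube([933, 896, 39]);
translate([52, 52, 0]) cylinder(h = 680, r = 27);
translate([881, 52, 0]) cylinder(h = 680, r = 27);
translate([52, 844, 0]) cylinder(h = 680, r = 27);
translate([881, 844, 0]) cylinder(h = 680, r = 27);
translate([-547, 0, 0]) {
  translate([0, 0, 339]) cube([277, 352, 41]);
  cube([38, 38, 339]);
  translate([239, 0, 0]) cube([38, 38, 339]);
  translate([0, 314, 0]) cube([38, 38, 339]);
  translate([239, 314, 0]) cube([38, 38, 339]);
}
translate([256, 127, 719]) {
  cube([366, 595, 13]);
  translate([0, 0, 13]) cube([366, 13, 179]);
  translate([0, 582, 13]) cube([366, 13, 179]);
  translate([0, 13, 13]) cube([13, 569, 179]);
  translate([353, 13, 13]) cube([13, 569, 179]);
}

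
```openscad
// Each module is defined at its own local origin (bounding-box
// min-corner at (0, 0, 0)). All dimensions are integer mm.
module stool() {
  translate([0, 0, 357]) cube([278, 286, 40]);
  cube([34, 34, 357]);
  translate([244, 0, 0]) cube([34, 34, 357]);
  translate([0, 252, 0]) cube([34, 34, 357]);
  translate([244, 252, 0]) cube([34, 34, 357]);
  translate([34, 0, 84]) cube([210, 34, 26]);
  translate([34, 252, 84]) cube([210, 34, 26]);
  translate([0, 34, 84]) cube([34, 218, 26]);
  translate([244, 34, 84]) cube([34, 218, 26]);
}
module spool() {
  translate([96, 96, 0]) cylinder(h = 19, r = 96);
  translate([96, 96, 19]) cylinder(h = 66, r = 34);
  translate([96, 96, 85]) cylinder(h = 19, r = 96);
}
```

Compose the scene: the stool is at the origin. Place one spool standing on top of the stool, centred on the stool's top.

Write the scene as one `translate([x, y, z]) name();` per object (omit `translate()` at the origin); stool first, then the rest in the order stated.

stool();
translate([43, 47, 397]) spool();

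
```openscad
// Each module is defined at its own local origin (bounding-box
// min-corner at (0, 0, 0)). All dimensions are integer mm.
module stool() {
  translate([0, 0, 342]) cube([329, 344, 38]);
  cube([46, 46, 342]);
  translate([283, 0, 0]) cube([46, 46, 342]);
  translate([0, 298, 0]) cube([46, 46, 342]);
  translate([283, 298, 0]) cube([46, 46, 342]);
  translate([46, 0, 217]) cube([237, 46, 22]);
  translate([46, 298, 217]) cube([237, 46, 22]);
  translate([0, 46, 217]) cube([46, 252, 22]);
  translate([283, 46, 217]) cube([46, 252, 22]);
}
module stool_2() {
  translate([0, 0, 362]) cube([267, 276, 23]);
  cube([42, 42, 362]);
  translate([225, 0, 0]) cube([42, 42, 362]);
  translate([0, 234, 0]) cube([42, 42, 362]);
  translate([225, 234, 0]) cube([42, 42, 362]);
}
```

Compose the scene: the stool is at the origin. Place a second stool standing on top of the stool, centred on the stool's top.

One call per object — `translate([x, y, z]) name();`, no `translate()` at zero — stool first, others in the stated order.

stool();
translate([31, 34, 380]) stool_2();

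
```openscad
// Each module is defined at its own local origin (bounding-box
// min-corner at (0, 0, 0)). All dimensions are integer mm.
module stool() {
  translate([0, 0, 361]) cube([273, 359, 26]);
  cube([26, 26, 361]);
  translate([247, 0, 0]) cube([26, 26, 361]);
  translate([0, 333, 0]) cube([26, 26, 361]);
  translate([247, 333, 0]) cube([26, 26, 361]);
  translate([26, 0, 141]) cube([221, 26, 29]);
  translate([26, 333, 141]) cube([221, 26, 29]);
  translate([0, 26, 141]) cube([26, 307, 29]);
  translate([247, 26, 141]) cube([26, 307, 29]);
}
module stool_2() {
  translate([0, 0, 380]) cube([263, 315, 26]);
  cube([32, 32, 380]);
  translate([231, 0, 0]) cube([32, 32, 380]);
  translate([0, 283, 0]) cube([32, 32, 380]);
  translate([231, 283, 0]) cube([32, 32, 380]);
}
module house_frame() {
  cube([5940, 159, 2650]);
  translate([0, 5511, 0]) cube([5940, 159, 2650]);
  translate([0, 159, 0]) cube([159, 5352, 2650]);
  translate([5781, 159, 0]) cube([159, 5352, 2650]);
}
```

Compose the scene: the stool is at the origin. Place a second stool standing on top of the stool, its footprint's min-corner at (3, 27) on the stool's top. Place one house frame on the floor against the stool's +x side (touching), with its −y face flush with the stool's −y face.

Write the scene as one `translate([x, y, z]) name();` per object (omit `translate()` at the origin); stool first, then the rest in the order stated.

stool();
translate([3, 27, 387]) stool_2();
translate([273, 0, 0]) house_frame();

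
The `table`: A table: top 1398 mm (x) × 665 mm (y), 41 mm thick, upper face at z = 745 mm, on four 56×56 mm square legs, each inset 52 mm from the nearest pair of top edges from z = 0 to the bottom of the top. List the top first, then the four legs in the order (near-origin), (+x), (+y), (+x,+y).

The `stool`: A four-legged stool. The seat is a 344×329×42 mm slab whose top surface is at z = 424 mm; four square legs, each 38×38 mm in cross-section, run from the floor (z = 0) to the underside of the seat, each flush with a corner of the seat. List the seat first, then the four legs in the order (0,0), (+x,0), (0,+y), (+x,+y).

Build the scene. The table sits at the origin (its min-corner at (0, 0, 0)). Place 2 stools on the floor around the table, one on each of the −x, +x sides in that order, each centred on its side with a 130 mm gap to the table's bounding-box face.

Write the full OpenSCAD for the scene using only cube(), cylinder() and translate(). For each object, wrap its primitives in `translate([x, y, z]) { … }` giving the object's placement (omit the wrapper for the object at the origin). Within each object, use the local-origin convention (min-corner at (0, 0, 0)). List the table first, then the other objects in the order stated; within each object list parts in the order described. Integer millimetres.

translate([0, 0, 704]) cube([1398, 665, 41]);
translate([52, 52, 0]) cube([56, 56, 704]);
translate([1290, 52, 0]) cube([56, 56, 704]);
translate([52, 557, 0]) cube([56, 56, 704]);
translate([1290, 557, 0]) cube([56, 56, 704]);
translate([-474, 168, 0]) {
  translate([0, 0, 382]) cube([344, 329, 42]);
  cube([38, 38, 382]);
  translate([306, 0, 0]) cube([38, 38, 382]);
  translate([0, 291, 0]) cube([38, 38, 382]);
  translate([306, 291, 0]) cube([38, 38, 382]);
}
translate([1528, 168, 0]) {
  translate([0, 0, 382]) cube([344, 329, 42]);
  cube([38, 38, 382]);
  translate([306, 0, 0]) cube([38, 38, 382]);
  translate([0, 291, 0]) cube([38, 38, 382]);
  translate([306, 291, 0]) cube([38, 38, 382]);
}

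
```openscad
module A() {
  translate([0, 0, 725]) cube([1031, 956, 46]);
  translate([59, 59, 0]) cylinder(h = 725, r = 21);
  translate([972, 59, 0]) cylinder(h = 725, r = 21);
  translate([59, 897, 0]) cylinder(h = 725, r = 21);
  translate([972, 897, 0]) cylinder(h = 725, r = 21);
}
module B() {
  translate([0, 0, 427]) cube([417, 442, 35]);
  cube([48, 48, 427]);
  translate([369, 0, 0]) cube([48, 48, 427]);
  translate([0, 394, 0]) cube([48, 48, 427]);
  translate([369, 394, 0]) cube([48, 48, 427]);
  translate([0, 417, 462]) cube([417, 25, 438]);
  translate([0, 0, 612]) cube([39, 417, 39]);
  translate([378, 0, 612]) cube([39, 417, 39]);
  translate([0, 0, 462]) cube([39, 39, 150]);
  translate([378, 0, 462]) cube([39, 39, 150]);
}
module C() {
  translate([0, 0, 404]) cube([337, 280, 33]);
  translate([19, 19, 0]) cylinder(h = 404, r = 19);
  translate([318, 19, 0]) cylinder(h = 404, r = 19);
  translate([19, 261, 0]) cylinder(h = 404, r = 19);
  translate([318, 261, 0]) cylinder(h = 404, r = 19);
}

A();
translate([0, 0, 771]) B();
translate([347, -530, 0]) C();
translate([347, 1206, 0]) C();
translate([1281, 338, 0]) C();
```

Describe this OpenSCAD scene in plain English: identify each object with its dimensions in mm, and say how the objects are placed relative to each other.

A is a table with a 1031×956 mm rectangular top, 46 mm thick, top surface at z = 771 mm, supported by four round legs of 42 mm diameter, each leg's bounding box inset 38 mm from the nearest pair of top edges, running from the floor.

B is a chair: 417×442 mm seat, 35 mm thick, top at z = 462 mm, on four 48 mm square corner legs flush with the seat edges. A 25 mm thick backrest slab spans the full seat width, extending 438 mm above the seat top, its back face flush with the seat's +y edge. Two armrests of 39×39 mm section run along each side from the seat's front edge to the front of the backrest, top faces 189 mm above the seat top and outer faces flush with the seat's x-edges; a 39×39 mm post under the front of each armrest stands on the seat at the front corner.

C is a four-legged stool. The seat is 337×280 mm, 33 mm thick, top at z = 437 mm. It stands on four round legs, each 38 mm in diameter, from z = 0 to the seat underside, each leg's axis is inset half a diameter from the nearest pair of seat edges (so the leg's bounding box is flush with the corner).

The chair is on top of the table. Three stools sit around the table at the −y, +y, +x sides.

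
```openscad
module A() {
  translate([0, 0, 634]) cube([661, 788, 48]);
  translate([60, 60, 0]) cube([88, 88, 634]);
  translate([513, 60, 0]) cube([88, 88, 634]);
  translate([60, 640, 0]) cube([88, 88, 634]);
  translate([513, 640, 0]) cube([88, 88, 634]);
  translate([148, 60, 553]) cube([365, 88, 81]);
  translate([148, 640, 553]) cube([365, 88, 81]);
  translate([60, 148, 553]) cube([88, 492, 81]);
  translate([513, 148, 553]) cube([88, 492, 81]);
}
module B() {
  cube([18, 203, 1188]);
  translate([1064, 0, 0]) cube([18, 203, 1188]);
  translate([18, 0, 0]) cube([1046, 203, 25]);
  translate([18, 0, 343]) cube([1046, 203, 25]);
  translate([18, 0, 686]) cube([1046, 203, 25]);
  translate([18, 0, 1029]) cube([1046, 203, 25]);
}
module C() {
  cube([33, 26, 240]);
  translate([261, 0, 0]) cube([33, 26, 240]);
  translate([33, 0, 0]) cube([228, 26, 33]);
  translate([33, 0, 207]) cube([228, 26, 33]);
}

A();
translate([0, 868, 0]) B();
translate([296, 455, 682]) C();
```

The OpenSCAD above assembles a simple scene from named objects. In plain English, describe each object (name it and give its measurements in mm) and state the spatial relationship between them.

A is a table: top 661 mm (x) × 788 mm (y), 48 mm thick, upper face at z = 682 mm, on four 88×88 mm square legs, each inset 60 mm from the nearest pair of top edges, running from z = 0 to the bottom of the top. Four apron rails, 88 mm thick and 81 mm tall, run between adjacent legs with their top edges flush with the underside of the top and their outer faces flush with the legs' outer faces.

B is an open bookshelf. Two side panels, each 18 mm thick, 203 mm deep and 1188 mm tall, stand 1082 mm apart (outside-to-outside). Between them sit 4 shelves, each 25 mm thick and 203 mm deep, spanning the full gap between the sides. The bottom shelf rests on the floor (its underside at z = 0) and the clear gap between one shelf's top and the next shelf's underside is 318 mm.

C is a rectangular picture frame lying in the x–z plane (depth along y). The opening is 228 mm wide (x) by 174 mm tall (z), surrounded by a border 33 mm wide on all four sides. The frame is 26 mm deep and is made of two full-height vertical stiles with two horizontal rails fitted between them.

The bookshelf is on the floor beside the table on its +y side. The picture frame is on top of the table.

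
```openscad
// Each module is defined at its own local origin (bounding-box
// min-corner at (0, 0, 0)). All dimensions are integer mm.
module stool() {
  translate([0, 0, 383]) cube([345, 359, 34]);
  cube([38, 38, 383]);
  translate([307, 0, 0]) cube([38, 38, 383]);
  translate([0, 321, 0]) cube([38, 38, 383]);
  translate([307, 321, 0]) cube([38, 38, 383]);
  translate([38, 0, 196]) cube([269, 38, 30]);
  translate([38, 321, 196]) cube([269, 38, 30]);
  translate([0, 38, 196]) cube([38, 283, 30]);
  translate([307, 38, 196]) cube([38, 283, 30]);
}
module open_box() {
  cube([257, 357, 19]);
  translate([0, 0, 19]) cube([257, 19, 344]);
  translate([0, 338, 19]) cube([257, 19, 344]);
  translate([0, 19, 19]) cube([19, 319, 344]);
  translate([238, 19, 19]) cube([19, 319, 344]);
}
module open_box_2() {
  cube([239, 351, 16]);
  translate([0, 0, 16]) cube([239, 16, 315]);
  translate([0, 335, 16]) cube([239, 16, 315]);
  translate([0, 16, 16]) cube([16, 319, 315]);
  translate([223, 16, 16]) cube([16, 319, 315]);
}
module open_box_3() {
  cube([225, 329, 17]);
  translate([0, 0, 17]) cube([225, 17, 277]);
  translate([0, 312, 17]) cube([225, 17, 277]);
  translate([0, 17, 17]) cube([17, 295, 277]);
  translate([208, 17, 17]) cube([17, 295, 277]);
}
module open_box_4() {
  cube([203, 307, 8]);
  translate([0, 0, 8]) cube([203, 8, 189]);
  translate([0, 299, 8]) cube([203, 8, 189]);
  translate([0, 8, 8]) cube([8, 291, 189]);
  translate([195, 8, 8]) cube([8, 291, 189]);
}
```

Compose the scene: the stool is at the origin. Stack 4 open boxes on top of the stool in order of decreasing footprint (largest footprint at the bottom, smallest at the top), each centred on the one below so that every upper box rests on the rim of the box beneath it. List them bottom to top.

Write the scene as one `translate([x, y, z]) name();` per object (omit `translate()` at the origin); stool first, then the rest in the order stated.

stool();
translate([44, 1, 417]) open_box();
translate([53, 4, 780]) open_box_2();
translate([60, 15, 1111]) open_box_3();
translate([71, 26, 1405]) open_box_4();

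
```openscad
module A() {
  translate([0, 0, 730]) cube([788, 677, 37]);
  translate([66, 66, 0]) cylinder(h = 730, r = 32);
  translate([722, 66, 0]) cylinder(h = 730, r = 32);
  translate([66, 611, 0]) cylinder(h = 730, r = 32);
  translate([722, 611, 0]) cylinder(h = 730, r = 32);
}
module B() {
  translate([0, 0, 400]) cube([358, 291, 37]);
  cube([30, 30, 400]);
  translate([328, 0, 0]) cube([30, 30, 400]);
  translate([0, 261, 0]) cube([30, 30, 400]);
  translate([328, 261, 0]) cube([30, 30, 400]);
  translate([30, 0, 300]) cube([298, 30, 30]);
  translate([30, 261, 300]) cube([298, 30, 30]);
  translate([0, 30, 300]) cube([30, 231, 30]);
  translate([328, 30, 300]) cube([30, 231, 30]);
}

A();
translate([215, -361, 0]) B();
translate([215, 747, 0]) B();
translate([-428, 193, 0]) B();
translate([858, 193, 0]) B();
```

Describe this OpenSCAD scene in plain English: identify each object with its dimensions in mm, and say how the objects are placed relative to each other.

A is a table with a 788×677 mm rectangular top, 37 mm thick, top surface at z = 767 mm, supported by four round legs of 64 mm diameter, each leg's bounding box inset 34 mm from the nearest pair of top edges, running from the floor.

B is a simple wooden stool: a rectangular seat 358 mm (x) by 291 mm (y), 37 mm thick, top face at z = 437 mm, on four square legs, each 30×30 mm in cross-section. The legs rest on z = 0, each flush with a corner of the seat. Four stretchers, 30 mm wide and 30 mm tall, connect adjacent legs with their undersides at z = 300 mm, each running between the inner faces of the legs it joins and aligned with the legs' outer faces on the other axis.

Four stools sit around the table at the −y, +y, −x, +x sides.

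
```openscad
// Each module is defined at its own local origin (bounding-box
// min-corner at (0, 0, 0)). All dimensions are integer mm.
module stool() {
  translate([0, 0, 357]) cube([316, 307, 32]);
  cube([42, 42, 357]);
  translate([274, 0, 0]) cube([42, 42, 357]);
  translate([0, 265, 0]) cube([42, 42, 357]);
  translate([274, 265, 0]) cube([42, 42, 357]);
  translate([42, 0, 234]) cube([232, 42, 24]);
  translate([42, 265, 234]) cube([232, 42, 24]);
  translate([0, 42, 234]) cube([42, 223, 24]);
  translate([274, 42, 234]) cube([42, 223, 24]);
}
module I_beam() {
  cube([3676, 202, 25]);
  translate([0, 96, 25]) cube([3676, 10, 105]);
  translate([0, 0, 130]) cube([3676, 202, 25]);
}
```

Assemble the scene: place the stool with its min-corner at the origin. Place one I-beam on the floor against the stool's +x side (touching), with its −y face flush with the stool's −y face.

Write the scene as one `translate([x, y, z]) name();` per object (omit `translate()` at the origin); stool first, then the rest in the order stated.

stool();
translate([316, 0, 0]) I_beam();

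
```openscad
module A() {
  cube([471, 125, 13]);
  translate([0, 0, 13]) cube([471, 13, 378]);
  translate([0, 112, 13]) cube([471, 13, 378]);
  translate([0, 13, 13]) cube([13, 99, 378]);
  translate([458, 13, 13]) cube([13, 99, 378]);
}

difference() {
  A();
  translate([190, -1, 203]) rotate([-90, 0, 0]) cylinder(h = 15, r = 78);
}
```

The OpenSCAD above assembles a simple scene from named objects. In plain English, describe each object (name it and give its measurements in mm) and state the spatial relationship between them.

A is an open-topped rectangular box: outside dimensions 471×125×391 mm, with a uniform wall and base thickness of 13 mm. The base is a full 471×125 slab on the floor; four walls sit on top of the base. The front and back walls (the −y and +y sides) span the full width; the two side walls fit between them.

The open box has a circular hole of radius 78 mm through its front wall, centred at (x = 190, z = 203).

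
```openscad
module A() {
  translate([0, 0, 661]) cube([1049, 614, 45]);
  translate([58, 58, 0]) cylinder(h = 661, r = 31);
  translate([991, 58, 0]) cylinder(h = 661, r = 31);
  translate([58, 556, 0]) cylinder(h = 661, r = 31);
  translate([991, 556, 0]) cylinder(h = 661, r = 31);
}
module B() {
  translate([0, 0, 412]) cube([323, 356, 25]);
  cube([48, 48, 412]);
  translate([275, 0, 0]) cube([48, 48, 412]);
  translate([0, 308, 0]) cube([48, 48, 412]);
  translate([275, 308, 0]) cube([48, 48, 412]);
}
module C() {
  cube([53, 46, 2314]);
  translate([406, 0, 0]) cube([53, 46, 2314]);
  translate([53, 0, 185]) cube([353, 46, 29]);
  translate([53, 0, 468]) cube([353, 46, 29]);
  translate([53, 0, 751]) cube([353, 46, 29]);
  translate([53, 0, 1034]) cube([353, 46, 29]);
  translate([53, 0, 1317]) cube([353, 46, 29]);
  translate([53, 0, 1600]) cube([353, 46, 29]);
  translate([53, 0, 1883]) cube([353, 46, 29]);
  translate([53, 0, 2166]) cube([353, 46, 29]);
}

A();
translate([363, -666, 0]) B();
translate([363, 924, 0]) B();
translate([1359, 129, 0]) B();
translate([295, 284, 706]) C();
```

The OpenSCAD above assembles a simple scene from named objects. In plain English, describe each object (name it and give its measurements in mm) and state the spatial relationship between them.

A is a table with a 1049×614 mm rectangular top, 45 mm thick, top surface at z = 706 mm, supported by four round legs of 62 mm diameter, each leg's bounding box inset 27 mm from the nearest pair of top edges, running from the floor.

B is a four-legged stool. The seat is 323×356 mm, 25 mm thick, top at z = 437 mm. It stands on four square legs, each 48×48 mm in cross-section, from z = 0 to the seat underside, each flush with a corner of the seat.

C is a wooden ladder with two side rails of 53×46 mm section and 2314 mm height, set 459 mm apart overall. Between them run 8 rectangular rungs (46 mm deep, 29 mm thick), front faces flush with the rails' −y face. The bottom of the first rung is 185 mm above the floor and each subsequent rung is 283 mm higher than the one below.

Three stools sit around the table at the −y, +y, +x sides. The ladder is on top of the table, centred.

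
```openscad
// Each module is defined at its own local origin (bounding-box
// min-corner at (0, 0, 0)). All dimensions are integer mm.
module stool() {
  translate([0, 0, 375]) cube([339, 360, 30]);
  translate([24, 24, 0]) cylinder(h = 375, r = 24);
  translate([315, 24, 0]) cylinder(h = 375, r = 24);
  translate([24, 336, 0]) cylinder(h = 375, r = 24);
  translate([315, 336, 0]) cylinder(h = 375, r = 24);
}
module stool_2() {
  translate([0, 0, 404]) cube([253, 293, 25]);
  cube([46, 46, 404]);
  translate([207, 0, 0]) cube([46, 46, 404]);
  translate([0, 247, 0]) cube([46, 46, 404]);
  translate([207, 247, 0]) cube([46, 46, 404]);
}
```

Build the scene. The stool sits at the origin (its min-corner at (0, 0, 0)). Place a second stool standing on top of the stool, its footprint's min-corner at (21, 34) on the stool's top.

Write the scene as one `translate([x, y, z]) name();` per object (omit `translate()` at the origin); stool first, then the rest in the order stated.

stool();
translate([21, 34, 405]) stool_2();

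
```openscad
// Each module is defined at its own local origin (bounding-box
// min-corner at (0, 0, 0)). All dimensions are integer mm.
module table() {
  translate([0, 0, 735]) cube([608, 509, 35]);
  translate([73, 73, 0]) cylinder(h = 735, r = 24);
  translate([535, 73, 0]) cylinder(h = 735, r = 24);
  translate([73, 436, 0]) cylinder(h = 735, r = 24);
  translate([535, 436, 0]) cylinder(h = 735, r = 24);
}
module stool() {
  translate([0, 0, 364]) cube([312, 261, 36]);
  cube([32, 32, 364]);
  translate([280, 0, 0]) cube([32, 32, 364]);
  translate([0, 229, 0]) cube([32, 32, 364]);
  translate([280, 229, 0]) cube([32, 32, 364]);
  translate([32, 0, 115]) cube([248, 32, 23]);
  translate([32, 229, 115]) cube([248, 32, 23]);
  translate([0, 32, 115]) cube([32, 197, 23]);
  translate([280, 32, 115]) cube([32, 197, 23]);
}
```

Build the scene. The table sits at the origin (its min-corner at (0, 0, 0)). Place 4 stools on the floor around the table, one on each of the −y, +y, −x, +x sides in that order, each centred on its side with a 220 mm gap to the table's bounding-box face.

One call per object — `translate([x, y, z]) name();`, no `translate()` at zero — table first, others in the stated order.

table();
translate([148, -481, 0]) stool();
translate([148, 729, 0]) stool();
translate([-532, 124, 0]) stool();
translate([828, 124, 0]) stool();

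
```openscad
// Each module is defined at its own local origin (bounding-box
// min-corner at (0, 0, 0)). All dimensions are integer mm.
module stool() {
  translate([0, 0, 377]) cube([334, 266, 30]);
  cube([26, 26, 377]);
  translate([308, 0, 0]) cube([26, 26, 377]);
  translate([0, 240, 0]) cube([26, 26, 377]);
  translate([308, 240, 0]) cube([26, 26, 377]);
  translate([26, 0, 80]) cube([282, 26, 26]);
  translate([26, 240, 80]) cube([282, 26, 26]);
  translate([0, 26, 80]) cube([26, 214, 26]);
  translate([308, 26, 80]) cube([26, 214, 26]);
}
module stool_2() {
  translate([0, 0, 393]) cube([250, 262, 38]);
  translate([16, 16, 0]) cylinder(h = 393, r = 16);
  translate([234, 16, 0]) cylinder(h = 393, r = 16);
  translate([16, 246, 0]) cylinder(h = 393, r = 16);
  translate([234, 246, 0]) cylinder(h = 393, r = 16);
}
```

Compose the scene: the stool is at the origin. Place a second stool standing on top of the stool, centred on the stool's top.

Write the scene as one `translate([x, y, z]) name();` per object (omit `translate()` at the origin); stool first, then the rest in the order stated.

stool();
translate([42, 2, 407]) stool_2();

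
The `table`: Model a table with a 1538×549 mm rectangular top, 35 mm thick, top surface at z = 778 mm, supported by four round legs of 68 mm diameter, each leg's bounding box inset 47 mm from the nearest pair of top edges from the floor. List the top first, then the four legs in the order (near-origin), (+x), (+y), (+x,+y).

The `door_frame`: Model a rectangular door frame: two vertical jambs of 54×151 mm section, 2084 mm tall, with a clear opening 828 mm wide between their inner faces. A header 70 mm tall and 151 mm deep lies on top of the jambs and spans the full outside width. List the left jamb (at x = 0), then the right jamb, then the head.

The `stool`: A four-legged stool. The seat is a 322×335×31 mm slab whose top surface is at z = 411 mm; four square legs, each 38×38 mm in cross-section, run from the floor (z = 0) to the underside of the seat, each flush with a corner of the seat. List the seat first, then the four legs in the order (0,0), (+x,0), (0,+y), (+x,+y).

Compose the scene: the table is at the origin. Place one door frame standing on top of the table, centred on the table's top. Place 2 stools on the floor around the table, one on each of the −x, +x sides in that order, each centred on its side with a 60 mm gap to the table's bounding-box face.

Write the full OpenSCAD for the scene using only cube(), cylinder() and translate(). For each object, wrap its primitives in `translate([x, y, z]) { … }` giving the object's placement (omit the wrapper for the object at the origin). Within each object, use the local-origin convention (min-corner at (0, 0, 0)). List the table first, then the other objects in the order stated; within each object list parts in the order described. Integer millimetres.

translate([0, 0, 743]) cube([1538, 549, 35]);
translate([81, 81, 0]) cylinder(h = 743, r = 34);
translate([1457, 81, 0]) cylinder(h = 743, r = 34);
translate([81, 468, 0]) cylinder(h = 743, r = 34);
translate([1457, 468, 0]) cylinder(h = 743, r = 34);
translate([301, 199, 778]) {
  cube([54, 151, 2084]);
  translate([882, 0, 0]) cube([54, 151, 2084]);
  translate([0, 0, 2084]) cube([936, 151, 70]);
}
translate([-382, 107, 0]) {
  translate([0, 0, 380]) cube([322, 335, 31]);
  cube([38, 38, 380]);
  translate([284, 0, 0]) cube([38, 38, 380]);
  translate([0, 297, 0]) cube([38, 38, 380]);
  translate([284, 297, 0]) cube([38, 38, 380]);
}
translate([1598, 107, 0]) {
  translate([0, 0, 380]) cube([322, 335, 31]);
  cube([38, 38, 380]);
  translate([284, 0, 0]) cube([38, 38, 380]);
  translate([0, 297, 0]) cube([38, 38, 380]);
  translate([284, 297, 0]) cube([38, 38, 380]);
}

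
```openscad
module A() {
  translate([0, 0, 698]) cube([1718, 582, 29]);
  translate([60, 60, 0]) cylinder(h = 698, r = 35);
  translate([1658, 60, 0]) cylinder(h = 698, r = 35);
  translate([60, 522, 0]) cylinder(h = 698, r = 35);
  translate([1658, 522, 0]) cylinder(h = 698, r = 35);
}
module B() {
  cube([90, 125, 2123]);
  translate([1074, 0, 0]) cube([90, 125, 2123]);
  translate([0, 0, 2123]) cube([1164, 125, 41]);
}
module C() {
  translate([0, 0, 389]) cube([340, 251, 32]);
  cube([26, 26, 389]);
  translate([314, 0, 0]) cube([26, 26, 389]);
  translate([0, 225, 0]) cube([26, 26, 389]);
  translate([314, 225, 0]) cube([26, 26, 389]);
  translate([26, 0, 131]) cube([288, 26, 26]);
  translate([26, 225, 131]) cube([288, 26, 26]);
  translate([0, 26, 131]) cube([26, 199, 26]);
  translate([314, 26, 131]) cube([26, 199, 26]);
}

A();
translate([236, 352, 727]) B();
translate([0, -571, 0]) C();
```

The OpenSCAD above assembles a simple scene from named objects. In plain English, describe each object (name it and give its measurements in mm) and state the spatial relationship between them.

A is a rectangular dining table. The top is 1718×582×29 mm with its upper surface at z = 727 mm. It stands on four round legs of 70 mm diameter, each leg's bounding box inset 25 mm from the nearest pair of top edges, running from the floor to the underside of the top.

B is a rectangular door frame: two vertical jambs of 90×125 mm section, 2123 mm tall, with a clear opening 984 mm wide between their inner faces. A header 41 mm tall and 125 mm deep lies on top of the jambs and spans the full outside width.

C is a four-legged stool. The seat is 340×251 mm, 32 mm thick, top at z = 421 mm. It stands on four square legs, each 26×26 mm in cross-section, from z = 0 to the seat underside, each flush with a corner of the seat. Four stretchers, 26 mm wide and 26 mm tall, connect adjacent legs with their undersides at z = 131 mm, each running between the inner faces of the legs it joins and aligned with the legs' outer faces on the other axis.

The door frame is on top of the table. The stool is on the floor beside the table on its −y side.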